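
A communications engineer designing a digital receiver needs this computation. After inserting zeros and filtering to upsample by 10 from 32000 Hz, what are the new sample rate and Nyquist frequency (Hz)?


Step 1 — output sample rate after interpolation by L:
fs_out = L * fs_in = 10 * 32000 = 320000 Hz

Step 2 — Nyquist frequency of the output stream:
f_Nyq = fs_out / 2 = 320000 / 2 = 160000.0 Hz

fs_out = 320000 Hz; f_Nyquist = 160000.0 Hz


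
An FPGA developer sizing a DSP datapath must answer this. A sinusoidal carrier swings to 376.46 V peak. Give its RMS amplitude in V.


RMS voltage for a sinusoidal waveform:
V_rms = V_peak / sqrt(2)
      = 376.46 / 1.414214
      = 266.197 V

266.197 V


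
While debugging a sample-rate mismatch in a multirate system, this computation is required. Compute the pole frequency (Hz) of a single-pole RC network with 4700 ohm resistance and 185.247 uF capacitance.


Cutoff frequency of a first-order RC filter:
fc = 1 / (2 * pi * R * C)
C = 185.247 uF = 0.000185247 F
fc = 1 / (2 * pi * 4700 * 0.000185247)
   = 1 / 5.4705237744158
   = 0.182798 Hz

0.182798 Hz


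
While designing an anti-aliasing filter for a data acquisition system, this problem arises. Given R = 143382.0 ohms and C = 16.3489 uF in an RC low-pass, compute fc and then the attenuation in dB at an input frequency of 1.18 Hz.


Step 1 — cutoff frequency:
fc = 1 / (2*pi*R*C)
C = 16.3489 uF = 1.63489e-05 F
fc = 1 / (2*pi*143382.0*1.63489e-05)
   = 0.0678949 Hz

Step 2 — magnitude at f = 1.18 Hz:
|H(f)| = 1 / sqrt(1 + (f/fc)^2)
f/fc = 1.18 / 0.0678949 = 17.379803
|H| = 1 / sqrt(1 + 302.057552) = 0.057443
|H|_dB = 20*log10(0.057443) = -24.82 dB

fc = 0.0678949 Hz; |H(1.18 Hz)| = -24.82 dB


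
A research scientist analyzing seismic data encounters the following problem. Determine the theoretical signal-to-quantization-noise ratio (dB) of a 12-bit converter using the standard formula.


Theoretical SNR for a full-scale sinusoid:
SNR = 6.02 * N + 1.76
    = 6.02 * 12 + 1.76
    = 72.24 + 1.76
    = 74.0 dB

74.0 dB


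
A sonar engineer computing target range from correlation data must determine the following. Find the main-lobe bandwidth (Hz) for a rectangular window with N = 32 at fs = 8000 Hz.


Main lobe width for a rectangular window:
Width = 2 * fs / N
      = 2 * 8000 / 32
      = 16000 / 32
      = 500.0 Hz

500.0 Hz


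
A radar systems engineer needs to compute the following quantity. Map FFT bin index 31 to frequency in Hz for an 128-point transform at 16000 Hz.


Frequency of DFT bin k:
f_k = k * fs / N
    = 31 * 16000 / 128
    = 496000 / 128
    = 3875.0 Hz

3875.0 Hz


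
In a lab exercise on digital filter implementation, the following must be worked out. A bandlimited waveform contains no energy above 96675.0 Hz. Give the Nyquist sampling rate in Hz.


The Nyquist rate is twice the maximum frequency component.
fs_min = 2 * fmax
      = 2 * 96675.0
      = 193350.0 Hz

193350.0


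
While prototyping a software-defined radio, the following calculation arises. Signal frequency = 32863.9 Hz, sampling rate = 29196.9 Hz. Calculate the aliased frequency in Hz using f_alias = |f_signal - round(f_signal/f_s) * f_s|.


Compute the nearest integer multiple of fs to the signal:
n = round(32863.9 / 29196.9) = 1
f_alias = |32863.9 - 1 * 29196.9|
        = |32863.9 - 29196.9|
        = 3667.0 Hz

3667.0


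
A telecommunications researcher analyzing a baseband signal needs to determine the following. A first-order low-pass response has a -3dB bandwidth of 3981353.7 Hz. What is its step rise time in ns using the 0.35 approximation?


Rise time from bandwidth relationship:
tr = 0.35 / BW
   = 0.35 / 3981353.7
   = 8.790979812e-08 s
   = 87.9098 ns

87.9098 ns


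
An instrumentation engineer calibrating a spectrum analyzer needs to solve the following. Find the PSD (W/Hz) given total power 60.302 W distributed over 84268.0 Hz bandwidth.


Power spectral density:
PSD = P / BW
    = 60.302 / 84268.0
    = 0.0007156 W/Hz

0.0007156 W/Hz


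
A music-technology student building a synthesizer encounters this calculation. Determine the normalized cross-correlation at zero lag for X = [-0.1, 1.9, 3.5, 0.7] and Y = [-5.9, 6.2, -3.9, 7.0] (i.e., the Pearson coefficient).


Pearson correlation coefficient (population):
r = cov(X,Y) / (std(X) * std(Y))
Mean X = 1.5, Mean Y = 0.85
Cov(X,Y) = -0.37
Std(X) = 1.356466, Std(Y) = 5.800216
r = -0.047

-0.047


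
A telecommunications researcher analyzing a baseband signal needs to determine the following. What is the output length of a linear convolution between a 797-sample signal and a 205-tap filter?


Linear convolution output length:
L = N + M - 1
  = 797 + 205 - 1
  = 1001 samples

1001


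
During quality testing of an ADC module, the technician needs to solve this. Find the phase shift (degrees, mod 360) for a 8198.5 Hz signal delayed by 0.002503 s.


Phase shift from frequency and time delay:
phi = 360 * f * t_delay
    = 360 * 8198.5 * 0.002503
    = 7387.5 degrees
    mod 360 = 187.5 degrees

187.5 degrees


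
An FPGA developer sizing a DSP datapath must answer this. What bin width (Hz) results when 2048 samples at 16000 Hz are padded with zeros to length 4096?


Frequency resolution after zero-padding:
N_padded = 2048 * 2 = 4096
df = fs / N_padded
   = 16000 / 4096
   = 3.9062 Hz

3.9062 Hz


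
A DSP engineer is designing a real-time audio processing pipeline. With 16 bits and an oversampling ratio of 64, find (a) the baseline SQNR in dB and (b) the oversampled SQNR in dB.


Step 1 — baseline SQNR at Nyquist:
SQNR_base = 6.02*N + 1.76
          = 6.02*16 + 1.76
          = 98.08 dB

Step 2 — oversampling processing gain:
G = 10*log10(OSR) = 10*log10(64) = 18.06 dB

Step 3 — total:
SQNR_total = 98.08 + 18.06 = 116.14 dB

Base SQNR = 98.08 dB; oversampled SQNR = 116.14 dB


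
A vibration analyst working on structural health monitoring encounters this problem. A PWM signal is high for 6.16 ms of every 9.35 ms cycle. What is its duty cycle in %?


Duty cycle as a percentage:
DC = (t_on / T) * 100
   = (6.16 / 9.35) * 100
   = 0.658824 * 100
   = 65.88 %

65.88 %


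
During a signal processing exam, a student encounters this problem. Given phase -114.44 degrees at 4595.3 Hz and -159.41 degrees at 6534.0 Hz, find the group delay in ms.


Group delay from phase difference:
tau = -d(phi)/d(omega)
d(phi) = -44.97 deg = -0.784875 rad
d(omega) = 2*pi*(6534.0 - 4595.3) = 12181.2114 rad/s
tau = -(-0.784875) / 12181.2114
    = 0.0644 ms

0.0644 ms


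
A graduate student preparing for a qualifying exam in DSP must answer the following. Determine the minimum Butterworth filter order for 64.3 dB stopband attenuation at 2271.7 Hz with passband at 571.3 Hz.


Butterworth filter order formula:
n = log10(10^(A/10) - 1) / (2 * log10(f_stop/f_pass))
10^(64.3/10) - 1 = 2691533.8039
f_stop/f_pass = 2271.7 / 571.3 = 3.9764
n = 5.3629 -> ceil = 6

6


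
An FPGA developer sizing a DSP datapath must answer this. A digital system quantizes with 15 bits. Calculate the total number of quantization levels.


Number of quantization levels = 2^N
= 2^15
= 32768

32768


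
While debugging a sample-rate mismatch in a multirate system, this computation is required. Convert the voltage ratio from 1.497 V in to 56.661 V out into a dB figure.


Voltage gain in dB:
G = 20 * log10(Vout / Vin)
  = 20 * log10(56.661 / 1.497)
  = 20 * log10(37.849699)
  = 20 * 1.578062
  = 31.56 dB

31.56 dB


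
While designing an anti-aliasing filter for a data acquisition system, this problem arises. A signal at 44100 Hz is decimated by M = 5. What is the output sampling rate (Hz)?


Decimation reduces the sample rate:
fs_out = fs_in / M
       = 44100 / 5
       = 8820.0 Hz

8820.0 Hz


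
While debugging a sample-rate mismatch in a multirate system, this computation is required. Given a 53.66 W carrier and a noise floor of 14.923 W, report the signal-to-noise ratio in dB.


SNR in decibels:
SNR = 10 * log10(Ps / Pn)
    = 10 * log10(53.66 / 14.923)
    = 10 * log10(3.5958)
    = 10 * 0.5558
    = 5.56 dB

5.56 dB


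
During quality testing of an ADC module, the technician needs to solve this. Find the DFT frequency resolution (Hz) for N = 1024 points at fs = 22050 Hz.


DFT frequency resolution:
df = fs / N
   = 22050 / 1024
   = 21.5332 Hz

21.5332 Hz


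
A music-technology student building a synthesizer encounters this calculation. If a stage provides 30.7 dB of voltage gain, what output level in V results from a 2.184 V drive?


Output voltage from dB gain:
V_out = V_in * 10^(gain_dB / 20)
      = 2.184 * 10^(30.7 / 20)
      = 2.184 * 34.276779
      = 74.8605 V

74.8605 V


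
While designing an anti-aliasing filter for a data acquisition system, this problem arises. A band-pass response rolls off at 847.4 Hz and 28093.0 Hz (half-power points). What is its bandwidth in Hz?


Bandwidth is the difference of -3dB frequencies:
BW = f_high - f_low
   = 28093.0 - 847.4
   = 27245.6 Hz

27245.6 Hz


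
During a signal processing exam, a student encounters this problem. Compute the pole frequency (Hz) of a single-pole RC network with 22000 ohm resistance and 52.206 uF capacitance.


Cutoff frequency of a first-order RC filter:
fc = 1 / (2 * pi * R * C)
C = 52.206 uF = 5.2206e-05 F
fc = 1 / (2 * pi * 22000 * 5.2206e-05)
   = 1 / 7.2164393872256
   = 0.138572 Hz

0.138572 Hz


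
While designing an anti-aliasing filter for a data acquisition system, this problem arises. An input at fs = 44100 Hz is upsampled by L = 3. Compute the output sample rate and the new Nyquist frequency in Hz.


Step 1 — output sample rate after interpolation by L:
fs_out = L * fs_in = 3 * 44100 = 132300 Hz

Step 2 — Nyquist frequency of the output stream:
f_Nyq = fs_out / 2 = 132300 / 2 = 66150.0 Hz

fs_out = 132300 Hz; f_Nyquist = 66150.0 Hz


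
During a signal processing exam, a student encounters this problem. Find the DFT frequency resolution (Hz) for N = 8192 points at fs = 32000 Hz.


DFT frequency resolution:
df = fs / N
   = 32000 / 8192
   = 3.9062 Hz

3.9062 Hz


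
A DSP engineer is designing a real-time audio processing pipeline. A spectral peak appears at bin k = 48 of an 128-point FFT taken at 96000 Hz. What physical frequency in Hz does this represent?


Frequency of DFT bin k:
f_k = k * fs / N
    = 48 * 96000 / 128
    = 4608000 / 128
    = 36000.0 Hz

36000.0 Hz


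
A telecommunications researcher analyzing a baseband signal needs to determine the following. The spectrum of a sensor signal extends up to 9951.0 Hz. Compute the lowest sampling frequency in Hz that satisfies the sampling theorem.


The Nyquist rate is twice the maximum frequency component.
fs_min = 2 * fmax
      = 2 * 9951.0
      = 19902.0 Hz

19902.0


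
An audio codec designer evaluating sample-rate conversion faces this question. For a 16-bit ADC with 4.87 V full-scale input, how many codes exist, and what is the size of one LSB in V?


Step 1 — number of quantization levels:
L = 2^N = 2^16 = 65536

Step 2 — LSB step size:
delta = Vfs / L
      = 4.87 / 65536
      = 7.431e-05 V

Levels = 65536; step size = 7.431e-05 V


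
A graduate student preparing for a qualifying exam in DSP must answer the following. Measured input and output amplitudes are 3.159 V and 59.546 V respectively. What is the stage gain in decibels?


Voltage gain in dB:
G = 20 * log10(Vout / Vin)
  = 20 * log10(59.546 / 3.159)
  = 20 * log10(18.849636)
  = 20 * 1.275303
  = 25.51 dB

25.51 dB


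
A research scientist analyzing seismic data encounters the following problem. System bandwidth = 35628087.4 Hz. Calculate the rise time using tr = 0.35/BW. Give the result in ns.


Rise time from bandwidth relationship:
tr = 0.35 / BW
   = 0.35 / 35628087.4
   = 9.823710043e-09 s
   = 9.8237 ns

9.8237 ns


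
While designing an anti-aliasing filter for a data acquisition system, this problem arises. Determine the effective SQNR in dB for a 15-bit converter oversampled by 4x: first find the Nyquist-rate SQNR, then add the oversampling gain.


Step 1 — baseline SQNR at Nyquist:
SQNR_base = 6.02*N + 1.76
          = 6.02*15 + 1.76
          = 92.06 dB

Step 2 — oversampling processing gain:
G = 10*log10(OSR) = 10*log10(4) = 6.02 dB

Step 3 — total:
SQNR_total = 92.06 + 6.02 = 98.08 dB

Base SQNR = 92.06 dB; oversampled SQNR = 98.08 dB


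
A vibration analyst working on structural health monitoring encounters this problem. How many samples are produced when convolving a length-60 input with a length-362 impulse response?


Linear convolution output length:
L = N + M - 1
  = 60 + 362 - 1
  = 421 samples

421


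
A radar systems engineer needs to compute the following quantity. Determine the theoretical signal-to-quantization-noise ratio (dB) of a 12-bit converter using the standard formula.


Theoretical SNR for a full-scale sinusoid:
SNR = 6.02 * N + 1.76
    = 6.02 * 12 + 1.76
    = 72.24 + 1.76
    = 74.0 dB

74.0 dB


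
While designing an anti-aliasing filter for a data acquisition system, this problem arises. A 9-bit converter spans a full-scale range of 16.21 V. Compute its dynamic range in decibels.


Dynamic range from full-scale to LSB:
V_min = V_max / 2^bits = 16.21 / 2^9
DR = 20 * log10(V_max / V_min)
   = 20 * log10(2^9)
   = 20 * 9 * log10(2)
   = 54.19 dB

54.19 dB


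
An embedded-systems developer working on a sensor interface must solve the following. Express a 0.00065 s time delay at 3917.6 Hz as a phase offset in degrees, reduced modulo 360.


Phase shift from frequency and time delay:
phi = 360 * f * t_delay
    = 360 * 3917.6 * 0.00065
    = 916.72 degrees
    mod 360 = 196.72 degrees

196.72 degrees


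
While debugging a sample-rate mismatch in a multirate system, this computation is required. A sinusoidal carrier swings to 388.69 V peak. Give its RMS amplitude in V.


RMS voltage for a sinusoidal waveform:
V_rms = V_peak / sqrt(2)
      = 388.69 / 1.414214
      = 274.845 V

274.845 V


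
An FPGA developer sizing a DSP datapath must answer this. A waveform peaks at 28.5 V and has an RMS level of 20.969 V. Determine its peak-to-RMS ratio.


Crest factor is the ratio of peak to RMS:
CF = V_peak / V_rms
   = 28.5 / 20.969
   = 1.3591

1.3591


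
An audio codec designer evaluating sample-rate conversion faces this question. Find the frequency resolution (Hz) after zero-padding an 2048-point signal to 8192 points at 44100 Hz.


Frequency resolution after zero-padding:
N_padded = 2048 * 4 = 8192
df = fs / N_padded
   = 44100 / 8192
   = 5.3833 Hz

5.3833 Hz


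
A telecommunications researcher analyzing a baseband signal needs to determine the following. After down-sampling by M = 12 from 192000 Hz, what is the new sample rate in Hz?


Decimation reduces the sample rate:
fs_out = fs_in / M
       = 192000 / 12
       = 16000.0 Hz

16000.0 Hz


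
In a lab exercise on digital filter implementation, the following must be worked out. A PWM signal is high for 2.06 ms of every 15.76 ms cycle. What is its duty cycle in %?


Duty cycle as a percentage:
DC = (t_on / T) * 100
   = (2.06 / 15.76) * 100
   = 0.130711 * 100
   = 13.07 %

13.07 %


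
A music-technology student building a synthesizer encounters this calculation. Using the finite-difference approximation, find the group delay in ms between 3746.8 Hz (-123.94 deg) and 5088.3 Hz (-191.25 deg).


Group delay from phase difference:
tau = -d(phi)/d(omega)
d(phi) = -67.31 deg = -1.174781 rad
d(omega) = 2*pi*(5088.3 - 3746.8) = 8428.8931 rad/s
tau = -(-1.174781) / 8428.8931
    = 0.1394 ms

0.1394 ms


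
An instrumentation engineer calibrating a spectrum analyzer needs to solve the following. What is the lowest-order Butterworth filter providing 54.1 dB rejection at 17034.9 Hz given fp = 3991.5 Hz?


Butterworth filter order formula:
n = log10(10^(A/10) - 1) / (2 * log10(f_stop/f_pass))
10^(54.1/10) - 1 = 257038.5783
f_stop/f_pass = 17034.9 / 3991.5 = 4.2678
n = 4.2923 -> ceil = 5

5


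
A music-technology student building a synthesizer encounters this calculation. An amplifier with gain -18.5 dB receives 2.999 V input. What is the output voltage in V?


Output voltage from dB gain:
V_out = V_in * 10^(gain_dB / 20)
      = 2.999 * 10^(-18.5 / 20)
      = 2.999 * 0.11885
      = 0.3564 V

0.3564 V


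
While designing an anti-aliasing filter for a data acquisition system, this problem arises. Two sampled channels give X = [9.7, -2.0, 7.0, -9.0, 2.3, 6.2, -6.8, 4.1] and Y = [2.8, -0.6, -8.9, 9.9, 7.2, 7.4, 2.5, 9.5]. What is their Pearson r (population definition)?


Pearson correlation coefficient (population):
r = cov(X,Y) / (std(X) * std(Y))
Mean X = 1.4375, Mean Y = 3.725
Cov(X,Y) = -10.185938
Std(X) = 6.308117, Std(Y) = 5.889769
r = -0.2742

-0.2742


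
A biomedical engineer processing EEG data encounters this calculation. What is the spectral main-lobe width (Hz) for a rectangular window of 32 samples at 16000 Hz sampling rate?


Main lobe width for a rectangular window:
Width = 2 * fs / N
      = 2 * 16000 / 32
      = 32000 / 32
      = 1000.0 Hz

1000.0 Hz


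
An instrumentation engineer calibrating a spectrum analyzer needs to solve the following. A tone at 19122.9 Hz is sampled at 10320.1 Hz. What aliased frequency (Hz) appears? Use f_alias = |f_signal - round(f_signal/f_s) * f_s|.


Compute the nearest integer multiple of fs to the signal:
n = round(19122.9 / 10320.1) = 2
f_alias = |19122.9 - 2 * 10320.1|
        = |19122.9 - 20640.2|
        = 1517.3 Hz

1517.3


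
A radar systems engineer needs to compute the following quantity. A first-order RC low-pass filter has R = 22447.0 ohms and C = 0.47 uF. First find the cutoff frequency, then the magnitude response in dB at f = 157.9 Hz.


Step 1 — cutoff frequency:
fc = 1 / (2*pi*R*C)
C = 0.47 uF = 4.7e-07 F
fc = 1 / (2*pi*22447.0*4.7e-07)
   = 15.0856 Hz

Step 2 — magnitude at f = 157.9 Hz:
|H(f)| = 1 / sqrt(1 + (f/fc)^2)
f/fc = 157.9 / 15.0856 = 10.466935
|H| = 1 / sqrt(1 + 109.556728) = 0.0951059
|H|_dB = 20*log10(0.0951059) = -20.44 dB

fc = 15.0856 Hz; |H(157.9 Hz)| = -20.44 dB


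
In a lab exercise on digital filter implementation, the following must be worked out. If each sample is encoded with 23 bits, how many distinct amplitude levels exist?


Number of quantization levels = 2^N
= 2^23
= 8388608

8388608


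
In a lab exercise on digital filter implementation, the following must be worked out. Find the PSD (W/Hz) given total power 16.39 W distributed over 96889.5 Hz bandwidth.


Power spectral density:
PSD = P / BW
    = 16.39 / 96889.5
    = 0.00016916 W/Hz

0.00016916 W/Hz


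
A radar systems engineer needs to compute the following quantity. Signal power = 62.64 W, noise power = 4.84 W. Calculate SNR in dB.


SNR in decibels:
SNR = 10 * log10(Ps / Pn)
    = 10 * log10(62.64 / 4.84)
    = 10 * log10(12.9421)
    = 10 * 1.112
    = 11.12 dB

11.12 dB


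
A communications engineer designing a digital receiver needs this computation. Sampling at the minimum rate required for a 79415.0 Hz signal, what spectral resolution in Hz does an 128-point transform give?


Step 1 — Nyquist sampling rate:
fs = 2 * fmax = 2 * 79415.0 = 158830.0 Hz

Step 2 — DFT bin spacing:
df = fs / N = 158830.0 / 128 = 1240.8594 Hz

1240.8594 Hz


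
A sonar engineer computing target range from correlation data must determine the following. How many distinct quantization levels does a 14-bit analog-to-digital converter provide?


Number of quantization levels = 2^N
= 2^14
= 16384

16384


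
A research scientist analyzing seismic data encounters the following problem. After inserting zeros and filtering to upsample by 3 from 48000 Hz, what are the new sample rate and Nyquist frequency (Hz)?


Step 1 — output sample rate after interpolation by L:
fs_out = L * fs_in = 3 * 48000 = 144000 Hz

Step 2 — Nyquist frequency of the output stream:
f_Nyq = fs_out / 2 = 144000 / 2 = 72000.0 Hz

fs_out = 144000 Hz; f_Nyquist = 72000.0 Hz


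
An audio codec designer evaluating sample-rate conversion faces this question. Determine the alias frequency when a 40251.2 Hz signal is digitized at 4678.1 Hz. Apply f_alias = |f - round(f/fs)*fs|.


Compute the nearest integer multiple of fs to the signal:
n = round(40251.2 / 4678.1) = 9
f_alias = |40251.2 - 9 * 4678.1|
        = |40251.2 - 42102.9|
        = 1851.7 Hz

1851.7


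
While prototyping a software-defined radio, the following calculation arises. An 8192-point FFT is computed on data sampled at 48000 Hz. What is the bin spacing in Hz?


DFT frequency resolution:
df = fs / N
   = 48000 / 8192
   = 5.8594 Hz

5.8594 Hz


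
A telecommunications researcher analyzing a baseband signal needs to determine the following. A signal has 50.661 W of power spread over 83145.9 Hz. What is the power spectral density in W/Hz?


Power spectral density:
PSD = P / BW
    = 50.661 / 83145.9
    = 0.0006093 W/Hz

0.0006093 W/Hz


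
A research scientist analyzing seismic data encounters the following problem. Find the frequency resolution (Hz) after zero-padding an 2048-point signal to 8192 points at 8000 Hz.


Frequency resolution after zero-padding:
N_padded = 2048 * 4 = 8192
df = fs / N_padded
   = 8000 / 8192
   = 0.9766 Hz

0.9766 Hz


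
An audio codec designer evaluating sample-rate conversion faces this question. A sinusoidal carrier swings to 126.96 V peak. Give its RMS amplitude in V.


RMS voltage for a sinusoidal waveform:
V_rms = V_peak / sqrt(2)
      = 126.96 / 1.414214
      = 89.774 V

89.774 V


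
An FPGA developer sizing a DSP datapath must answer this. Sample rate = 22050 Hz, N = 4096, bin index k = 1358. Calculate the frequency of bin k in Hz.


Frequency of DFT bin k:
f_k = k * fs / N
    = 1358 * 22050 / 4096
    = 29943900 / 4096
    = 7310.522 Hz

7310.522 Hz


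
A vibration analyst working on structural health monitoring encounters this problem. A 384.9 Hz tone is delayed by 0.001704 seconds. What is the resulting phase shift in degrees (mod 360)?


Phase shift from frequency and time delay:
phi = 360 * f * t_delay
    = 360 * 384.9 * 0.001704
    = 236.11 degrees
    mod 360 = 236.11 degrees

236.11 degrees


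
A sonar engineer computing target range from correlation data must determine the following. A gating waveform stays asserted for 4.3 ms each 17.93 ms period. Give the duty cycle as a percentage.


Duty cycle as a percentage:
DC = (t_on / T) * 100
   = (4.3 / 17.93) * 100
   = 0.239822 * 100
   = 23.98 %

23.98 %


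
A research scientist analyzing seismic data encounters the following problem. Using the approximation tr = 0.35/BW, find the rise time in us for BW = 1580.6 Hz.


Rise time from bandwidth relationship:
tr = 0.35 / BW
   = 0.35 / 1580.6
   = 0.0002214348981 s
   = 221.4349 us

221.4349 us


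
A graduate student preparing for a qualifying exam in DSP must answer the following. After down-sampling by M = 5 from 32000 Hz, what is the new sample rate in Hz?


Decimation reduces the sample rate:
fs_out = fs_in / M
       = 32000 / 5
       = 6400.0 Hz

6400.0 Hz


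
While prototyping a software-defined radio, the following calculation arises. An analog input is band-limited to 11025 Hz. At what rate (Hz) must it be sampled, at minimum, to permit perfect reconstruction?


The Nyquist rate is twice the maximum frequency component.
fs_min = 2 * fmax
      = 2 * 11025
      = 22050 Hz

22050


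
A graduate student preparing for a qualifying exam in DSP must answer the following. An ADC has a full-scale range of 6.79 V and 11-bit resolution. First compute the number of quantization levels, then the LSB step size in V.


Step 1 — number of quantization levels:
L = 2^N = 2^11 = 2048

Step 2 — LSB step size:
delta = Vfs / L
      = 6.79 / 2048
      = 0.00331543 V

Levels = 2048; step size = 0.00331543 V


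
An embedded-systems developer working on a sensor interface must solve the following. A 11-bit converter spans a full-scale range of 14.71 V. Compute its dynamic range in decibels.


Dynamic range from full-scale to LSB:
V_min = V_max / 2^bits = 14.71 / 2^11
DR = 20 * log10(V_max / V_min)
   = 20 * log10(2^11)
   = 20 * 11 * log10(2)
   = 66.23 dB

66.23 dB


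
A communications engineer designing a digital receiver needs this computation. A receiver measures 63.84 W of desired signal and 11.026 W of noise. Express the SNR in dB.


SNR in decibels:
SNR = 10 * log10(Ps / Pn)
    = 10 * log10(63.84 / 11.026)
    = 10 * log10(5.79)
    = 10 * 0.7627
    = 7.63 dB

7.63 dB


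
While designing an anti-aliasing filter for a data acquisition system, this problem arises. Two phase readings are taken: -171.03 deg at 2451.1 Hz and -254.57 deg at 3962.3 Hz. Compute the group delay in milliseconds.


Group delay from phase difference:
tau = -d(phi)/d(omega)
d(phi) = -83.54 deg = -1.458048 rad
d(omega) = 2*pi*(3962.3 - 2451.1) = 9495.1496 rad/s
tau = -(-1.458048) / 9495.1496
    = 0.1536 ms

0.1536 ms


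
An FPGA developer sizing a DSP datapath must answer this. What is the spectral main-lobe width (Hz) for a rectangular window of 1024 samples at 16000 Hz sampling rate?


Main lobe width for a rectangular window:
Width = 2 * fs / N
      = 2 * 16000 / 1024
      = 32000 / 1024
      = 31.25 Hz

31.25 Hz


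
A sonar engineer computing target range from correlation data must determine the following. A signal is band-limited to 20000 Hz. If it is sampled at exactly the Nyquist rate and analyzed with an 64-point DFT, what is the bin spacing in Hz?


Step 1 — Nyquist sampling rate:
fs = 2 * fmax = 2 * 20000 = 40000 Hz

Step 2 — DFT bin spacing:
df = fs / N = 40000 / 64 = 625.0 Hz

625.0 Hz


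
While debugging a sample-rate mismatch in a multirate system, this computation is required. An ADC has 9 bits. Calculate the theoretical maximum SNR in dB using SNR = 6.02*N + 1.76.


Theoretical SNR for a full-scale sinusoid:
SNR = 6.02 * N + 1.76
    = 6.02 * 9 + 1.76
    = 54.18 + 1.76
    = 55.94 dB

55.94 dB


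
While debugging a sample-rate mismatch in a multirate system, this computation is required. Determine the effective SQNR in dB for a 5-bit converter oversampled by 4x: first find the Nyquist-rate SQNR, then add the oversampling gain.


Step 1 — baseline SQNR at Nyquist:
SQNR_base = 6.02*N + 1.76
          = 6.02*5 + 1.76
          = 31.86 dB

Step 2 — oversampling processing gain:
G = 10*log10(OSR) = 10*log10(4) = 6.02 dB

Step 3 — total:
SQNR_total = 31.86 + 6.02 = 37.88 dB

Base SQNR = 31.86 dB; oversampled SQNR = 37.88 dB


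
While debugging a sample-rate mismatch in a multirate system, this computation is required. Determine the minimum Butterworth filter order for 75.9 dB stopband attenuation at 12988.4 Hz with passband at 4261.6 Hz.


Butterworth filter order formula:
n = log10(10^(A/10) - 1) / (2 * log10(f_stop/f_pass))
10^(75.9/10) - 1 = 38904513.4994
f_stop/f_pass = 12988.4 / 4261.6 = 3.0478
n = 7.8412 -> ceil = 8

8


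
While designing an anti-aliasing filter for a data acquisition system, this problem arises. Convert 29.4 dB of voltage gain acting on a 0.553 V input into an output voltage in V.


Output voltage from dB gain:
V_out = V_in * 10^(gain_dB / 20)
      = 0.553 * 10^(29.4 / 20)
      = 0.553 * 29.512092
      = 16.3202 V

16.3202 V


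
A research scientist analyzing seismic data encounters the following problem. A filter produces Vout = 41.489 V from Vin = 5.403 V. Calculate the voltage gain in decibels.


Voltage gain in dB:
G = 20 * log10(Vout / Vin)
  = 20 * log10(41.489 / 5.403)
  = 20 * log10(7.678882)
  = 20 * 0.885298
  = 17.71 dB

17.71 dB


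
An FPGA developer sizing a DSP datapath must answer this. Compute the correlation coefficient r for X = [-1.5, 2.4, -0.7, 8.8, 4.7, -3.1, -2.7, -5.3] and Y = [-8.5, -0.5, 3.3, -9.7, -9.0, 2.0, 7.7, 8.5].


Pearson correlation coefficient (population):
r = cov(X,Y) / (std(X) * std(Y))
Mean X = 0.325, Mean Y = -0.775
Cov(X,Y) = -23.555625
Std(X) = 4.361407, Std(Y) = 6.97509
r = -0.7743

-0.7743


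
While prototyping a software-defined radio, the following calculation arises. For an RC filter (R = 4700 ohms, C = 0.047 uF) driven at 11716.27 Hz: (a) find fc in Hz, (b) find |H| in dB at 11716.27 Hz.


Step 1 — cutoff frequency:
fc = 1 / (2*pi*R*C)
C = 0.047 uF = 4.7e-08 F
fc = 1 / (2*pi*4700*4.7e-08)
   = 720.484 Hz

Step 2 — magnitude at f = 11716.27 Hz:
|H(f)| = 1 / sqrt(1 + (f/fc)^2)
f/fc = 11716.27 / 720.484 = 16.261666
|H| = 1 / sqrt(1 + 264.441781) = 0.0613784
|H|_dB = 20*log10(0.0613784) = -24.24 dB

fc = 720.484 Hz; |H(11716.27 Hz)| = -24.24 dB


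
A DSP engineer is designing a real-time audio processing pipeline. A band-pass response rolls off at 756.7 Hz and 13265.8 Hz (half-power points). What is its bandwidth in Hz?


Bandwidth is the difference of -3dB frequencies:
BW = f_high - f_low
   = 13265.8 - 756.7
   = 12509.1 Hz

12509.1 Hz


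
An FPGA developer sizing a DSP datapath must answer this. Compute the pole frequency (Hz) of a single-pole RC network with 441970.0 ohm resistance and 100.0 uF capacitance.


Cutoff frequency of a first-order RC filter:
fc = 1 / (2 * pi * R * C)
C = 100.0 uF = 0.0001 F
fc = 1 / (2 * pi * 441970.0 * 0.0001)
   = 1 / 277.69794102142
   = 0.003601 Hz

0.003601 Hz


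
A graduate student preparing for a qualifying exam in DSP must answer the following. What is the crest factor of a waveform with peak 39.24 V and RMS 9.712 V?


Crest factor is the ratio of peak to RMS:
CF = V_peak / V_rms
   = 39.24 / 9.712
   = 4.0404

4.0404


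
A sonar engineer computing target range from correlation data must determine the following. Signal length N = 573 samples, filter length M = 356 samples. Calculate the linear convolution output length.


Linear convolution output length:
L = N + M - 1
  = 573 + 356 - 1
  = 928 samples

928


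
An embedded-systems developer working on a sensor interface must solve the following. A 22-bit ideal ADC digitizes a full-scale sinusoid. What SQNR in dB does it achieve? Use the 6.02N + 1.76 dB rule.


Theoretical SNR for a full-scale sinusoid:
SNR = 6.02 * N + 1.76
    = 6.02 * 22 + 1.76
    = 132.44 + 1.76
    = 134.2 dB

134.2 dB


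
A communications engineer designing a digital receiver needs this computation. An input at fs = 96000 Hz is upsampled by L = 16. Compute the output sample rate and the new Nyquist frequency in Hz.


Step 1 — output sample rate after interpolation by L:
fs_out = L * fs_in = 16 * 96000 = 1536000 Hz

Step 2 — Nyquist frequency of the output stream:
f_Nyq = fs_out / 2 = 1536000 / 2 = 768000.0 Hz

fs_out = 1536000 Hz; f_Nyquist = 768000.0 Hz


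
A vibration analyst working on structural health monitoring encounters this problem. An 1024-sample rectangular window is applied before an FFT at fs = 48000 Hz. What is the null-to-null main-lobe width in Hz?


Main lobe width for a rectangular window:
Width = 2 * fs / N
      = 2 * 48000 / 1024
      = 96000 / 1024
      = 93.75 Hz

93.75 Hz


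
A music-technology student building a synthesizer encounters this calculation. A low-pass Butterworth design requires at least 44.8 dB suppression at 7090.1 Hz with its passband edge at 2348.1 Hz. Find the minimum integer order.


Butterworth filter order formula:
n = log10(10^(A/10) - 1) / (2 * log10(f_stop/f_pass))
10^(44.8/10) - 1 = 30198.5172
f_stop/f_pass = 7090.1 / 2348.1 = 3.0195
n = 4.6673 -> ceil = 5

5


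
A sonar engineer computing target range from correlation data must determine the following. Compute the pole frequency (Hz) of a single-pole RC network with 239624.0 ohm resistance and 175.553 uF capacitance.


Cutoff frequency of a first-order RC filter:
fc = 1 / (2 * pi * R * C)
C = 175.553 uF = 0.000175553 F
fc = 1 / (2 * pi * 239624.0 * 0.000175553)
   = 1 / 264.31294721214
   = 0.003783 Hz

0.003783 Hz


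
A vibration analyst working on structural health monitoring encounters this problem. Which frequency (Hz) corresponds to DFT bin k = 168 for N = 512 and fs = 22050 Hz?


Frequency of DFT bin k:
f_k = k * fs / N
    = 168 * 22050 / 512
    = 3704400 / 512
    = 7235.156 Hz

7235.156 Hz


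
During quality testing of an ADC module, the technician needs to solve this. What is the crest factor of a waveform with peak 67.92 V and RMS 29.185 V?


Crest factor is the ratio of peak to RMS:
CF = V_peak / V_rms
   = 67.92 / 29.185
   = 2.3272

2.3272


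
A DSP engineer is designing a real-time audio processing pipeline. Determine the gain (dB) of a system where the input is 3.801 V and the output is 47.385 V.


Voltage gain in dB:
G = 20 * log10(Vout / Vin)
  = 20 * log10(47.385 / 3.801)
  = 20 * log10(12.466456)
  = 20 * 1.095743
  = 21.91 dB

21.91 dB


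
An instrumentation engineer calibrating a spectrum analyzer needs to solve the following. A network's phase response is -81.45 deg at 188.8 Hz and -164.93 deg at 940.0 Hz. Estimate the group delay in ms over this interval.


Group delay from phase difference:
tau = -d(phi)/d(omega)
d(phi) = -83.48 deg = -1.457001 rad
d(omega) = 2*pi*(940.0 - 188.8) = 4719.9288 rad/s
tau = -(-1.457001) / 4719.9288
    = 0.3087 ms

0.3087 ms


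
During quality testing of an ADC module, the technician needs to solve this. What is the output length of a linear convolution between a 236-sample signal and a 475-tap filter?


Linear convolution output length:
L = N + M - 1
  = 236 + 475 - 1
  = 710 samples

710


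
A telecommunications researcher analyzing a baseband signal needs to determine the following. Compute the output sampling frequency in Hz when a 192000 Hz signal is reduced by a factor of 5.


Decimation reduces the sample rate:
fs_out = fs_in / M
       = 192000 / 5
       = 38400.0 Hz

38400.0 Hz


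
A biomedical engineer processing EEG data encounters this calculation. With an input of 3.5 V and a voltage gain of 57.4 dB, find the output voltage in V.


Output voltage from dB gain:
V_out = V_in * 10^(gain_dB / 20)
      = 3.5 * 10^(57.4 / 20)
      = 3.5 * 741.310241
      = 2594.5858 V

2594.5858 V


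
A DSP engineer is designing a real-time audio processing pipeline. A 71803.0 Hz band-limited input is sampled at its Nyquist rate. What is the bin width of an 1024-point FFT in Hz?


Step 1 — Nyquist sampling rate:
fs = 2 * fmax = 2 * 71803.0 = 143606.0 Hz

Step 2 — DFT bin spacing:
df = fs / N = 143606.0 / 1024 = 140.2402 Hz

140.2402 Hz


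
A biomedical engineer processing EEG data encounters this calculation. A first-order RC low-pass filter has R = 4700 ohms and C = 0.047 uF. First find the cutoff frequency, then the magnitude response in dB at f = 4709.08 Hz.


Step 1 — cutoff frequency:
fc = 1 / (2*pi*R*C)
C = 0.047 uF = 4.7e-08 F
fc = 1 / (2*pi*4700*4.7e-08)
   = 720.484 Hz

Step 2 — magnitude at f = 4709.08 Hz:
|H(f)| = 1 / sqrt(1 + (f/fc)^2)
f/fc = 4709.08 / 720.484 = 6.535995
|H| = 1 / sqrt(1 + 42.719231) = 0.151239
|H|_dB = 20*log10(0.151239) = -16.41 dB

fc = 720.484 Hz; |H(4709.08 Hz)| = -16.41 dB


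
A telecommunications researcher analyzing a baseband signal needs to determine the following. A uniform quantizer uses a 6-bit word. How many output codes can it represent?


Number of quantization levels = 2^N
= 2^6
= 64

64


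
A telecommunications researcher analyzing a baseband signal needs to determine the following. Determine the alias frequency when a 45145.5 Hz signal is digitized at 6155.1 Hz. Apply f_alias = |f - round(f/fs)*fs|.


Compute the nearest integer multiple of fs to the signal:
n = round(45145.5 / 6155.1) = 7
f_alias = |45145.5 - 7 * 6155.1|
        = |45145.5 - 43085.7|
        = 2059.8 Hz

2059.8


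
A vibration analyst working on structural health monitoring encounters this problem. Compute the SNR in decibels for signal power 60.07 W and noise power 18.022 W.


SNR in decibels:
SNR = 10 * log10(Ps / Pn)
    = 10 * log10(60.07 / 18.022)
    = 10 * log10(3.3331)
    = 10 * 0.5229
    = 5.23 dB

5.23 dB


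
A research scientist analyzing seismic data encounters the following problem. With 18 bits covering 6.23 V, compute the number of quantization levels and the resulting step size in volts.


Step 1 — number of quantization levels:
L = 2^N = 2^18 = 262144

Step 2 — LSB step size:
delta = Vfs / L
      = 6.23 / 262144
      = 2.377e-05 V

Levels = 262144; step size = 2.377e-05 V


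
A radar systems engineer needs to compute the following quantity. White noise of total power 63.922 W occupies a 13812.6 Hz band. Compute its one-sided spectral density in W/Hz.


Power spectral density:
PSD = P / BW
    = 63.922 / 13812.6
    = 0.0046278 W/Hz

0.0046278 W/Hz


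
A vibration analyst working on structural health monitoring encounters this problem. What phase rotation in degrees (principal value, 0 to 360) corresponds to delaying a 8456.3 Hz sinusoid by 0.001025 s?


Phase shift from frequency and time delay:
phi = 360 * f * t_delay
    = 360 * 8456.3 * 0.001025
    = 3120.37 degrees
    mod 360 = 240.37 degrees

240.37 degrees


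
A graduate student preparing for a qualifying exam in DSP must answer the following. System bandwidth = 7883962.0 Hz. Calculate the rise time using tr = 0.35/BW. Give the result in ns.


Rise time from bandwidth relationship:
tr = 0.35 / BW
   = 0.35 / 7883962.0
   = 4.439392275e-08 s
   = 44.3939 ns

44.3939 ns


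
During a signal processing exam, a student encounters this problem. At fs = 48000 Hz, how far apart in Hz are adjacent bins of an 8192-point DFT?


DFT frequency resolution:
df = fs / N
   = 48000 / 8192
   = 5.8594 Hz

5.8594 Hz


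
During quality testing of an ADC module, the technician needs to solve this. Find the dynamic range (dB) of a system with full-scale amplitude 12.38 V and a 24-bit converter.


Dynamic range from full-scale to LSB:
V_min = V_max / 2^bits = 12.38 / 2^24
DR = 20 * log10(V_max / V_min)
   = 20 * log10(2^24)
   = 20 * 24 * log10(2)
   = 144.49 dB

144.49 dB


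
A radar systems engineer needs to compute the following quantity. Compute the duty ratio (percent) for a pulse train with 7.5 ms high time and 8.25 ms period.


Duty cycle as a percentage:
DC = (t_on / T) * 100
   = (7.5 / 8.25) * 100
   = 0.909091 * 100
   = 90.91 %

90.91 %


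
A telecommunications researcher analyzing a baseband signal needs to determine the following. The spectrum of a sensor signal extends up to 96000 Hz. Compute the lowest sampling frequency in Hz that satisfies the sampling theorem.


The Nyquist rate is twice the maximum frequency component.
fs_min = 2 * fmax
      = 2 * 96000
      = 192000 Hz

192000


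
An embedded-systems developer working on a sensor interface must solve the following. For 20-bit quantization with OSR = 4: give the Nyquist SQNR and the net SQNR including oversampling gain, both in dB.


Step 1 — baseline SQNR at Nyquist:
SQNR_base = 6.02*N + 1.76
          = 6.02*20 + 1.76
          = 122.16 dB

Step 2 — oversampling processing gain:
G = 10*log10(OSR) = 10*log10(4) = 6.02 dB

Step 3 — total:
SQNR_total = 122.16 + 6.02 = 128.18 dB

Base SQNR = 122.16 dB; oversampled SQNR = 128.18 dB


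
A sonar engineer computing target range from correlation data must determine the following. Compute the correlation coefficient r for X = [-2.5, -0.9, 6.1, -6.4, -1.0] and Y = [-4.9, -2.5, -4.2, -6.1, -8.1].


Pearson correlation coefficient (population):
r = cov(X,Y) / (std(X) * std(Y))
Mean X = -0.94, Mean Y = -5.16
Cov(X,Y) = 2.3536
Std(X) = 4.045046, Std(Y) = 1.87574
r = 0.3102

0.3102


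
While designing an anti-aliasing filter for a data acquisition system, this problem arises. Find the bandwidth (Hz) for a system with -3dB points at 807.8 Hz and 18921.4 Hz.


Bandwidth is the difference of -3dB frequencies:
BW = f_high - f_low
   = 18921.4 - 807.8
   = 18113.6 Hz

18113.6 Hz
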